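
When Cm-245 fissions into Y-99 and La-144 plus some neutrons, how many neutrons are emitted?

Conserve mass number: 245 = 99 + 144 + k, so k = 245 − 243 = 2.
Check atomic number: 96 = 39 + 57 + 0 = 96. ✓

2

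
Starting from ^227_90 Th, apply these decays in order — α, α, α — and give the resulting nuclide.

Po-215

Start: (A, Z) = (227, 90).
After α: (223, 88).
After α: (219, 86).
After α: (215, 84).
Z = 84 is polonium.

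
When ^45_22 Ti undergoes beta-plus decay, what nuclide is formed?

Beta-plus decay: mass number changes by +0, atomic number by -1.
A: 45 = 45; Z: 22 − 1 = 21.
Z = 21 is scandium, so the daughter is ^45_21 Sc.

Sc-45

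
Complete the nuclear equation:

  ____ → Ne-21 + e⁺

Na-21

Conserve mass number: A = 21 + 0, so A = 21.
Conserve atomic number: Z = 10 + 1, so Z = 11.
Z = 11 is sodium, so the species is Na-21.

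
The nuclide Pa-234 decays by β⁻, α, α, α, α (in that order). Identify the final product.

Po-218

Start: (A, Z) = (234, 91).
After β⁻: (234, 92).
After α: (230, 90).
After α: (226, 88).
After α: (222, 86).
After α: (218, 84).
Z = 84 is polonium.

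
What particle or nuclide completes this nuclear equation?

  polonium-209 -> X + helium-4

Conserve mass number: 209 = A + 4, so A = 205.
Conserve atomic number: 84 = Z + 2, so Z = 82.
Z = 82 is lead, so the species is lead-205.

Pb-205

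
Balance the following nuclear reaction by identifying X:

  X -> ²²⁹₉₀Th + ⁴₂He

U-233

Conserve mass number: A = 229 + 4, so A = 233.
Conserve atomic number: Z = 90 + 2, so Z = 92.
Z = 92 is uranium, so the species is ²³³₉₂U.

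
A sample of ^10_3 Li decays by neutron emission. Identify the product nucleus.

Li-9

Neutron emission: mass number changes by -1, atomic number by +0.
A: 10 − 1 = 9; Z: 3 = 3.
Z = 3 is lithium, so the daughter is ^9_3 Li.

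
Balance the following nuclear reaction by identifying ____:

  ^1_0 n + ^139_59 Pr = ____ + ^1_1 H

Conserve mass number: 1 + 139 = A + 1, so A = 139.
Conserve atomic number: 0 + 59 = Z + 1, so Z = 58.
Z = 58 is cerium, so the species is ^139_58 Ce.

Ce-139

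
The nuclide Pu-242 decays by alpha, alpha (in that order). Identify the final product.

Th-234

Start: (A, Z) = (242, 94).
After α: (238, 92).
After α: (234, 90).
Z = 90 is thorium.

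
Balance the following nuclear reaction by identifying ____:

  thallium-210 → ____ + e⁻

Conserve mass number: 210 = A + 0, so A = 210.
Conserve atomic number: 81 = Z − 1, so Z = 82.
Z = 82 is lead, so the species is lead-210.

Pb-210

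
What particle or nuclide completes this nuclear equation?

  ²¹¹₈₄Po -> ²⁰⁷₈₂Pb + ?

alpha particle

Conserve mass number: 211 = 207 + A, so A = 4.
Conserve atomic number: 84 = 82 + Z, so Z = 2.
A = 4 and Z = 2 is ⁴₂He — an alpha particle.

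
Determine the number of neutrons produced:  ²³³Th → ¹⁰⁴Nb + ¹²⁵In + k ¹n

4

Conserve mass number: 233 = 104 + 125 + k, so k = 233 − 229 = 4.
Check atomic number: 90 = 41 + 49 + 0 = 90. ✓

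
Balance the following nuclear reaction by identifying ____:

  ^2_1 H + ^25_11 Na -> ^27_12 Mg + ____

gamma ray

Conserve mass number: 2 + 25 = 27 + A, so A = 0.
Conserve atomic number: 1 + 11 = 12 + Z, so Z = 0.
A = 0 and Z = 0 is ^0_0 γ — a gamma ray.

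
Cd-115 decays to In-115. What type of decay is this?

ΔA = 115 − 115 = 0; ΔZ = 49 − 48 = +1.
A is unchanged and Z rises by 1 — a neutron has become a proton (β⁻ decay).

beta-minus decay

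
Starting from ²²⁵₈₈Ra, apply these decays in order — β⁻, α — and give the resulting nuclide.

Start: (A, Z) = (225, 88).
After β⁻: (225, 89).
After α: (221, 87).
Z = 87 is francium.

Fr-221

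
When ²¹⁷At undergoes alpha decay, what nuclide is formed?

Bi-213

Alpha decay: mass number changes by -4, atomic number by -2.
A: 217 − 4 = 213; Z: 85 − 2 = 83.
Z = 83 is bismuth, so the daughter is ²¹³Bi.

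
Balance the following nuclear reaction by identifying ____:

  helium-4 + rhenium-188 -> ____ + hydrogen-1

Os-191

Conserve mass number: 4 + 188 = A + 1, so A = 191.
Conserve atomic number: 2 + 75 = Z + 1, so Z = 76.
Z = 76 is osmium, so the species is osmium-191.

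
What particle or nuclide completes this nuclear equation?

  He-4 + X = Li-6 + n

triton

Conserve mass number: 4 + A = 6 + 1, so A = 3.
Conserve atomic number: 2 + Z = 3 + 0, so Z = 1.
A = 3 and Z = 1 is H-3 — a triton.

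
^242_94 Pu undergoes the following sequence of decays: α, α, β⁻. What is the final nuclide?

Start: (A, Z) = (242, 94).
After α: (238, 92).
After α: (234, 90).
After β⁻: (234, 91).
Z = 91 is protactinium.

Pa-234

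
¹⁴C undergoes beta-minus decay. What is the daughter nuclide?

Beta-minus decay: mass number changes by +0, atomic number by +1.
A: 14 = 14; Z: 6 + 1 = 7.
Z = 7 is nitrogen, so the daughter is ¹⁴N.

N-14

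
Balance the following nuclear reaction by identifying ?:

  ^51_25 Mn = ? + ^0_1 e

Cr-51

Conserve mass number: 51 = A + 0, so A = 51.
Conserve atomic number: 25 = Z + 1, so Z = 24.
Z = 24 is chromium, so the species is ^51_24 Cr.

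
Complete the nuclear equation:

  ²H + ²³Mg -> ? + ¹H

Conserve mass number: 2 + 23 = A + 1, so A = 24.
Conserve atomic number: 1 + 12 = Z + 1, so Z = 12.
Z = 12 is magnesium, so the species is ²⁴Mg.

Mg-24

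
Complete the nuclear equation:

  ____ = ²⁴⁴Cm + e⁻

Conserve mass number: A = 244 + 0, so A = 244.
Conserve atomic number: Z = 96 − 1, so Z = 95.
Z = 95 is americium, so the species is ²⁴⁴Am.

Am-244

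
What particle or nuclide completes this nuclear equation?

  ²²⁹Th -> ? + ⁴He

Ra-225

Conserve mass number: 229 = A + 4, so A = 225.
Conserve atomic number: 90 = Z + 2, so Z = 88.
Z = 88 is radium, so the species is ²²⁵Ra.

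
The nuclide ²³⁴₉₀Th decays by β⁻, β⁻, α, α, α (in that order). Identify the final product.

Rn-222

Start: (A, Z) = (234, 90).
After β⁻: (234, 91).
After β⁻: (234, 92).
After α: (230, 90).
After α: (226, 88).
After α: (222, 86).
Z = 86 is radon.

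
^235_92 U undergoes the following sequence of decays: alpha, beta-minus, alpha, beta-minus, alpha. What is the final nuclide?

Start: (A, Z) = (235, 92).
After α: (231, 90).
After β⁻: (231, 91).
After α: (227, 89).
After β⁻: (227, 90).
After α: (223, 88).
Z = 88 is radium.

Ra-223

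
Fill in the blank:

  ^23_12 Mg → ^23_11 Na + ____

Conserve mass number: 23 = 23 + A, so A = 0.
Conserve atomic number: 12 = 11 + Z, so Z = 1.
A = 0 and Z = 1 is ^0_1 e — a positron.

positron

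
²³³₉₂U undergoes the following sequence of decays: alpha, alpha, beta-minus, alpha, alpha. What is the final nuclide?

Start: (A, Z) = (233, 92).
After α: (229, 90).
After α: (225, 88).
After β⁻: (225, 89).
After α: (221, 87).
After α: (217, 85).
Z = 85 is astatine.

At-217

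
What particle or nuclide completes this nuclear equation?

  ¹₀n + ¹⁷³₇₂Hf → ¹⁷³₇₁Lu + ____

proton

Conserve mass number: 1 + 173 = 173 + A, so A = 1.
Conserve atomic number: 0 + 72 = 71 + Z, so Z = 1.
A = 1 and Z = 1 is ¹₁H — a proton.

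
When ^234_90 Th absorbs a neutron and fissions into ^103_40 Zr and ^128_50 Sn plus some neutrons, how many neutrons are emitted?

Conserve mass number: 235 = 103 + 128 + k, so k = 235 − 231 = 4.
Check atomic number: 90 = 40 + 50 + 0 = 90. ✓

4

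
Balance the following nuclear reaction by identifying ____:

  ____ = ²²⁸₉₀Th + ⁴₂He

Conserve mass number: A = 228 + 4, so A = 232.
Conserve atomic number: Z = 90 + 2, so Z = 92.
Z = 92 is uranium, so the species is ²³²₉₂U.

U-232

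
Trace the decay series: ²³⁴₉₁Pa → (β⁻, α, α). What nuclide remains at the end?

Start: (A, Z) = (234, 91).
After β⁻: (234, 92).
After α: (230, 90).
After α: (226, 88).
Z = 88 is radium.

Ra-226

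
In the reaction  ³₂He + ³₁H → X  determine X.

Conserve mass number: 3 + 3 = A, so A = 6.
Conserve atomic number: 2 + 1 = Z, so Z = 3.
Z = 3 is lithium, so the species is ⁶₃Li.

Li-6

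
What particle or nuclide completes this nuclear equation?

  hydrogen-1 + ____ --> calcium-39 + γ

K-38

Conserve mass number: 1 + A = 39 + 0, so A = 38.
Conserve atomic number: 1 + Z = 20 + 0, so Z = 19.
Z = 19 is potassium, so the species is potassium-38.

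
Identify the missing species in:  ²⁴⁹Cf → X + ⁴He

Cm-245

Conserve mass number: 249 = A + 4, so A = 245.
Conserve atomic number: 98 = Z + 2, so Z = 96.
Z = 96 is curium, so the species is ²⁴⁵Cm.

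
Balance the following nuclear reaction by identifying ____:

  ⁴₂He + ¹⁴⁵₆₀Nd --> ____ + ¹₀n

Conserve mass number: 4 + 145 = A + 1, so A = 148.
Conserve atomic number: 2 + 60 = Z + 0, so Z = 62.
Z = 62 is samarium, so the species is ¹⁴⁸₆₂Sm.

Sm-148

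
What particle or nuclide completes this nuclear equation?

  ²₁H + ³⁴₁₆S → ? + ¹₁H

Conserve mass number: 2 + 34 = A + 1, so A = 35.
Conserve atomic number: 1 + 16 = Z + 1, so Z = 16.
Z = 16 is sulfur, so the species is ³⁵₁₆S.

S-35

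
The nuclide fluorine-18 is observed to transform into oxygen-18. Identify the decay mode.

ΔA = 18 − 18 = 0; ΔZ = 8 − 9 = -1.
A is unchanged and Z drops by 1 — a proton has become a neutron (β⁺ emission or electron capture).

beta-plus decay or electron capture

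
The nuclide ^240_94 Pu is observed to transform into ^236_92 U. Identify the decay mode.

ΔA = 236 − 240 = -4; ΔZ = 92 − 94 = -2.
A drops by 4 and Z drops by 2 — the signature of alpha emission.

alpha decay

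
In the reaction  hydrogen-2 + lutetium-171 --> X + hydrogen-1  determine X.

Lu-172

Conserve mass number: 2 + 171 = A + 1, so A = 172.
Conserve atomic number: 1 + 71 = Z + 1, so Z = 71.
Z = 71 is lutetium, so the species is lutetium-172.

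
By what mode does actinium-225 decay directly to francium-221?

ΔA = 221 − 225 = -4; ΔZ = 87 − 89 = -2.
A drops by 4 and Z drops by 2 — the signature of alpha emission.

alpha decay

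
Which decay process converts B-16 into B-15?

neutron emission

ΔA = 15 − 16 = -1; ΔZ = 5 − 5 = +0.
A drops by 1 with Z unchanged — a neutron was emitted.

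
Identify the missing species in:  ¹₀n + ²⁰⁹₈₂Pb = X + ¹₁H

Conserve mass number: 1 + 209 = A + 1, so A = 209.
Conserve atomic number: 0 + 82 = Z + 1, so Z = 81.
Z = 81 is thallium, so the species is ²⁰⁹₈₁Tl.

Tl-209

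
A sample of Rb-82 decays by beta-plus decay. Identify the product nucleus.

Kr-82

Beta-plus decay: mass number changes by +0, atomic number by -1.
A: 82 = 82; Z: 37 − 1 = 36.
Z = 36 is krypton, so the daughter is Kr-82.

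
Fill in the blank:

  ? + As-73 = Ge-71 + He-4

Conserve mass number: A + 73 = 71 + 4, so A = 2.
Conserve atomic number: Z + 33 = 32 + 2, so Z = 1.
A = 2 and Z = 1 is H-2 — a deuteron.

deuteron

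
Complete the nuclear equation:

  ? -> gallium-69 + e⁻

Conserve mass number: A = 69 + 0, so A = 69.
Conserve atomic number: Z = 31 − 1, so Z = 30.
Z = 30 is zinc, so the species is zinc-69.

Zn-69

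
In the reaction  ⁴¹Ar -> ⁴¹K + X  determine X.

Conserve mass number: 41 = 41 + A, so A = 0.
Conserve atomic number: 18 = 19 + Z, so Z = -1.
A = 0 and Z = -1 is e⁻ — a beta-minus particle.

beta-minus particle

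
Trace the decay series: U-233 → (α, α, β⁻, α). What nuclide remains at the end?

Fr-221

Start: (A, Z) = (233, 92).
After α: (229, 90).
After α: (225, 88).
After β⁻: (225, 89).
After α: (221, 87).
Z = 87 is francium.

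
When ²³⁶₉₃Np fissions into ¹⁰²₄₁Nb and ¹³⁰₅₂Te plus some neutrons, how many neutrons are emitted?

Conserve mass number: 236 = 102 + 130 + k, so k = 236 − 232 = 4.
Check atomic number: 93 = 41 + 52 + 0 = 93. ✓

4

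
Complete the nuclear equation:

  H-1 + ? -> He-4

Conserve mass number: 1 + A = 4, so A = 3.
Conserve atomic number: 1 + Z = 2, so Z = 1.
A = 3 and Z = 1 is H-3 — a triton.

triton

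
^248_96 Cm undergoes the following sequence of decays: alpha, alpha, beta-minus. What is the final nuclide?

Start: (A, Z) = (248, 96).
After α: (244, 94).
After α: (240, 92).
After β⁻: (240, 93).
Z = 93 is neptunium.

Np-240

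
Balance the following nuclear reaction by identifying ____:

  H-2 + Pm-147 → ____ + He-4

Nd-145

Conserve mass number: 2 + 147 = A + 4, so A = 145.
Conserve atomic number: 1 + 61 = Z + 2, so Z = 60.
Z = 60 is neodymium, so the species is Nd-145.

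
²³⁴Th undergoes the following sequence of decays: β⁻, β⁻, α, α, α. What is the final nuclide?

Rn-222

Start: (A, Z) = (234, 90).
After β⁻: (234, 91).
After β⁻: (234, 92).
After α: (230, 90).
After α: (226, 88).
After α: (222, 86).
Z = 86 is radon.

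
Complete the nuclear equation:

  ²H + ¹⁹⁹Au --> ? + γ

Conserve mass number: 2 + 199 = A + 0, so A = 201.
Conserve atomic number: 1 + 79 = Z + 0, so Z = 80.
Z = 80 is mercury, so the species is ²⁰¹Hg.

Hg-201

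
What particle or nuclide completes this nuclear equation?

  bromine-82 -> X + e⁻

Kr-82

Conserve mass number: 82 = A + 0, so A = 82.
Conserve atomic number: 35 = Z − 1, so Z = 36.
Z = 36 is krypton, so the species is krypton-82.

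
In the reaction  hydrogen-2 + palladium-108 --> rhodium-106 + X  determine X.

Conserve mass number: 2 + 108 = 106 + A, so A = 4.
Conserve atomic number: 1 + 46 = 45 + Z, so Z = 2.
A = 4 and Z = 2 is helium-4 — an alpha particle.

alpha particle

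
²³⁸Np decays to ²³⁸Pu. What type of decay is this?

beta-minus decay

ΔA = 238 − 238 = 0; ΔZ = 94 − 93 = +1.
A is unchanged and Z rises by 1 — a neutron has become a proton (β⁻ decay).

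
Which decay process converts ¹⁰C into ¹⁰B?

beta-plus decay or electron capture

ΔA = 10 − 10 = 0; ΔZ = 5 − 6 = -1.
A is unchanged and Z drops by 1 — a proton has become a neutron (β⁺ emission or electron capture).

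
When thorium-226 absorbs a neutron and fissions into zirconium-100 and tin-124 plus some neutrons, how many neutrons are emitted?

Conserve mass number: 227 = 100 + 124 + k, so k = 227 − 224 = 3.
Check atomic number: 90 = 40 + 50 + 0 = 90. ✓

3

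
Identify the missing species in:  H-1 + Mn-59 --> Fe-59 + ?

neutron

Conserve mass number: 1 + 59 = 59 + A, so A = 1.
Conserve atomic number: 1 + 25 = 26 + Z, so Z = 0.
A = 1 and Z = 0 is n — a neutron.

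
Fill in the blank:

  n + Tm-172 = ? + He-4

Conserve mass number: 1 + 172 = A + 4, so A = 169.
Conserve atomic number: 0 + 69 = Z + 2, so Z = 67.
Z = 67 is holmium, so the species is Ho-169.

Ho-169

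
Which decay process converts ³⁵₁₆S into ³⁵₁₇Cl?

ΔA = 35 − 35 = 0; ΔZ = 17 − 16 = +1.
A is unchanged and Z rises by 1 — a neutron has become a proton (β⁻ decay).

beta-minus decay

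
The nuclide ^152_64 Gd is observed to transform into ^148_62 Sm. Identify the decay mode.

ΔA = 148 − 152 = -4; ΔZ = 62 − 64 = -2.
A drops by 4 and Z drops by 2 — the signature of alpha emission.

alpha decay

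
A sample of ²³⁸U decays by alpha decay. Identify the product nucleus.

Alpha decay: mass number changes by -4, atomic number by -2.
A: 238 − 4 = 234; Z: 92 − 2 = 90.
Z = 90 is thorium, so the daughter is ²³⁴Th.

Th-234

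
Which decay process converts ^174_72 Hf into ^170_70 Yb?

alpha decay

ΔA = 170 − 174 = -4; ΔZ = 70 − 72 = -2.
A drops by 4 and Z drops by 2 — the signature of alpha emission.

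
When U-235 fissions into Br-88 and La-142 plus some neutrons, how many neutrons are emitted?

5

Conserve mass number: 235 = 88 + 142 + k, so k = 235 − 230 = 5.
Check atomic number: 92 = 35 + 57 + 0 = 92. ✓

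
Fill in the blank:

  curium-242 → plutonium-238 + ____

alpha particle

Conserve mass number: 242 = 238 + A, so A = 4.
Conserve atomic number: 96 = 94 + Z, so Z = 2.
A = 4 and Z = 2 is helium-4 — an alpha particle.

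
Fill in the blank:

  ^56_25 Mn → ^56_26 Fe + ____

Conserve mass number: 56 = 56 + A, so A = 0.
Conserve atomic number: 25 = 26 + Z, so Z = -1.
A = 0 and Z = -1 is ^0_-1 e — a beta-minus particle.

beta-minus particle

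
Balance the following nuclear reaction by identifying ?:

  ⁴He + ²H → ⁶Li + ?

Conserve mass number: 4 + 2 = 6 + A, so A = 0.
Conserve atomic number: 2 + 1 = 3 + Z, so Z = 0.
A = 0 and Z = 0 is γ — a gamma ray.

gamma ray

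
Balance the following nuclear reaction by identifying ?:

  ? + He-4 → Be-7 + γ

He-3

Conserve mass number: A + 4 = 7 + 0, so A = 3.
Conserve atomic number: Z + 2 = 4 + 0, so Z = 2.
Z = 2 is helium, so the species is He-3.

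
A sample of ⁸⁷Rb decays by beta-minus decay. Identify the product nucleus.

Sr-87

Beta-minus decay: mass number changes by +0, atomic number by +1.
A: 87 = 87; Z: 37 + 1 = 38.
Z = 38 is strontium, so the daughter is ⁸⁷Sr.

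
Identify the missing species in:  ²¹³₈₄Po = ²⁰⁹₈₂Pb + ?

Conserve mass number: 213 = 209 + A, so A = 4.
Conserve atomic number: 84 = 82 + Z, so Z = 2.
A = 4 and Z = 2 is ⁴₂He — an alpha particle.

alpha particle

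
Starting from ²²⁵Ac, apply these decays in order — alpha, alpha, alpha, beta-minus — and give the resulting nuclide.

Start: (A, Z) = (225, 89).
After α: (221, 87).
After α: (217, 85).
After α: (213, 83).
After β⁻: (213, 84).
Z = 84 is polonium.

Po-213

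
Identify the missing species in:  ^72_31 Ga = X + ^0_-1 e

Ge-72

Conserve mass number: 72 = A + 0, so A = 72.
Conserve atomic number: 31 = Z − 1, so Z = 32.
Z = 32 is germanium, so the species is ^72_32 Ge.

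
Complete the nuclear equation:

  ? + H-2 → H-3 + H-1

Conserve mass number: A + 2 = 3 + 1, so A = 2.
Conserve atomic number: Z + 1 = 1 + 1, so Z = 1.
A = 2 and Z = 1 is H-2 — a deuteron.

deuteron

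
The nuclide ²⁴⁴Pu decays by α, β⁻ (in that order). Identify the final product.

Np-240

Start: (A, Z) = (244, 94).
After α: (240, 92).
After β⁻: (240, 93).
Z = 93 is neptunium.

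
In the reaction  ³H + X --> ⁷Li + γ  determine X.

Conserve mass number: 3 + A = 7 + 0, so A = 4.
Conserve atomic number: 1 + Z = 3 + 0, so Z = 2.
A = 4 and Z = 2 is ⁴He — an alpha particle.

alpha particle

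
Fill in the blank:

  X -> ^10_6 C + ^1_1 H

Conserve mass number: A = 10 + 1, so A = 11.
Conserve atomic number: Z = 6 + 1, so Z = 7.
Z = 7 is nitrogen, so the species is ^11_7 N.

N-11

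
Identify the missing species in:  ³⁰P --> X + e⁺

Conserve mass number: 30 = A + 0, so A = 30.
Conserve atomic number: 15 = Z + 1, so Z = 14.
Z = 14 is silicon, so the species is ³⁰Si.

Si-30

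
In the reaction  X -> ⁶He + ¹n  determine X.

He-7

Conserve mass number: A = 6 + 1, so A = 7.
Conserve atomic number: Z = 2 + 0, so Z = 2.
Z = 2 is helium, so the species is ⁷He.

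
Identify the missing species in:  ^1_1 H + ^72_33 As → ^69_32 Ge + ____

alpha particle

Conserve mass number: 1 + 72 = 69 + A, so A = 4.
Conserve atomic number: 1 + 33 = 32 + Z, so Z = 2.
A = 4 and Z = 2 is ^4_2 He — an alpha particle.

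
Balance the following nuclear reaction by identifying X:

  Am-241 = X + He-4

Np-237

Conserve mass number: 241 = A + 4, so A = 237.
Conserve atomic number: 95 = Z + 2, so Z = 93.
Z = 93 is neptunium, so the species is Np-237.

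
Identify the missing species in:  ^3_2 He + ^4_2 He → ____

Conserve mass number: 3 + 4 = A, so A = 7.
Conserve atomic number: 2 + 2 = Z, so Z = 4.
Z = 4 is beryllium, so the species is ^7_4 Be.

Be-7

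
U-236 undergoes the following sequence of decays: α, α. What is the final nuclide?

Start: (A, Z) = (236, 92).
After α: (232, 90).
After α: (228, 88).
Z = 88 is radium.

Ra-228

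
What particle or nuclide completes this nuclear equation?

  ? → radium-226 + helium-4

Conserve mass number: A = 226 + 4, so A = 230.
Conserve atomic number: Z = 88 + 2, so Z = 90.
Z = 90 is thorium, so the species is thorium-230.

Th-230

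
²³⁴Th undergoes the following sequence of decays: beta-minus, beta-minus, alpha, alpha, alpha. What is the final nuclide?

Rn-222

Start: (A, Z) = (234, 90).
After β⁻: (234, 91).
After β⁻: (234, 92).
After α: (230, 90).
After α: (226, 88).
After α: (222, 86).
Z = 86 is radon.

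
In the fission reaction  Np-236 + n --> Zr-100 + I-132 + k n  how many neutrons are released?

Conserve mass number: 237 = 100 + 132 + k, so k = 237 − 232 = 5.
Check atomic number: 93 = 40 + 53 + 0 = 93. ✓

5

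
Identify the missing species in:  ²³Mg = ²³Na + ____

positron

Conserve mass number: 23 = 23 + A, so A = 0.
Conserve atomic number: 12 = 11 + Z, so Z = 1.
A = 0 and Z = 1 is e⁺ — a positron.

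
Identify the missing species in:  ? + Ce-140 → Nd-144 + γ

alpha particle

Conserve mass number: A + 140 = 144 + 0, so A = 4.
Conserve atomic number: Z + 58 = 60 + 0, so Z = 2.
A = 4 and Z = 2 is He-4 — an alpha particle.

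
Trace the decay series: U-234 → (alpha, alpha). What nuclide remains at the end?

Start: (A, Z) = (234, 92).
After α: (230, 90).
After α: (226, 88).
Z = 88 is radium.

Ra-226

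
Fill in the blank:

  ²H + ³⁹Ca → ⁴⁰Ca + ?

Conserve mass number: 2 + 39 = 40 + A, so A = 1.
Conserve atomic number: 1 + 20 = 20 + Z, so Z = 1.
A = 1 and Z = 1 is ¹H — a proton.

proton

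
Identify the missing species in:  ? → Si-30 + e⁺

P-30

Conserve mass number: A = 30 + 0, so A = 30.
Conserve atomic number: Z = 14 + 1, so Z = 15.
Z = 15 is phosphorus, so the species is P-30.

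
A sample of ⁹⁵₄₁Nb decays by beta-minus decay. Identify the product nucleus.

Mo-95

Beta-minus decay: mass number changes by +0, atomic number by +1.
A: 95 = 95; Z: 41 + 1 = 42.
Z = 42 is molybdenum, so the daughter is ⁹⁵₄₂Mo.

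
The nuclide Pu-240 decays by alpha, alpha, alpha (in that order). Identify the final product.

Start: (A, Z) = (240, 94).
After α: (236, 92).
After α: (232, 90).
After α: (228, 88).
Z = 88 is radium.

Ra-228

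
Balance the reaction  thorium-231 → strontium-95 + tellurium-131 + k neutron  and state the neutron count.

Conserve mass number: 231 = 95 + 131 + k, so k = 231 − 226 = 5.
Check atomic number: 90 = 38 + 52 + 0 = 90. ✓

5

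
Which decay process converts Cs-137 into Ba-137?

beta-minus decay

ΔA = 137 − 137 = 0; ΔZ = 56 − 55 = +1.
A is unchanged and Z rises by 1 — a neutron has become a proton (β⁻ decay).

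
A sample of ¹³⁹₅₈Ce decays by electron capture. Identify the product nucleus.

La-139

Electron capture: mass number changes by +0, atomic number by -1.
A: 139 = 139; Z: 58 − 1 = 57.
Z = 57 is lanthanum, so the daughter is ¹³⁹₅₇La.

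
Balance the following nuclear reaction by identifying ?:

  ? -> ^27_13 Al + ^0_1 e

Conserve mass number: A = 27 + 0, so A = 27.
Conserve atomic number: Z = 13 + 1, so Z = 14.
Z = 14 is silicon, so the species is ^27_14 Si.

Si-27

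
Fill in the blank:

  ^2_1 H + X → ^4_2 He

Conserve mass number: 2 + A = 4, so A = 2.
Conserve atomic number: 1 + Z = 2, so Z = 1.
A = 2 and Z = 1 is ^2_1 H — a deuteron.

deuteron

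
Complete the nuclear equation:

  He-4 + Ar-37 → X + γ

Ca-41

Conserve mass number: 4 + 37 = A + 0, so A = 41.
Conserve atomic number: 2 + 18 = Z + 0, so Z = 20.
Z = 20 is calcium, so the species is Ca-41.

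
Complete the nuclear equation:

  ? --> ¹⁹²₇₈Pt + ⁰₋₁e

Ir-192

Conserve mass number: A = 192 + 0, so A = 192.
Conserve atomic number: Z = 78 − 1, so Z = 77.
Z = 77 is iridium, so the species is ¹⁹²₇₇Ir.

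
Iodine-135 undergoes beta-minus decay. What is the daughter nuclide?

Beta-minus decay: mass number changes by +0, atomic number by +1.
A: 135 = 135; Z: 53 + 1 = 54.
Z = 54 is xenon, so the daughter is xenon-135.

Xe-135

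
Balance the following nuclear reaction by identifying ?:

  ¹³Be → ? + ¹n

Be-12

Conserve mass number: 13 = A + 1, so A = 12.
Conserve atomic number: 4 = Z + 0, so Z = 4.
Z = 4 is beryllium, so the species is ¹²Be.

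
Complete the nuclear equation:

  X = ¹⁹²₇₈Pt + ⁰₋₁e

Ir-192

Conserve mass number: A = 192 + 0, so A = 192.
Conserve atomic number: Z = 78 − 1, so Z = 77.
Z = 77 is iridium, so the species is ¹⁹²₇₇Ir.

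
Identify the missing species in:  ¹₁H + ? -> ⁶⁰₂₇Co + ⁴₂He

Conserve mass number: 1 + A = 60 + 4, so A = 63.
Conserve atomic number: 1 + Z = 27 + 2, so Z = 28.
Z = 28 is nickel, so the species is ⁶³₂₈Ni.

Ni-63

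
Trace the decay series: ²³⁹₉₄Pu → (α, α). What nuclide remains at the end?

Start: (A, Z) = (239, 94).
After α: (235, 92).
After α: (231, 90).
Z = 90 is thorium.

Th-231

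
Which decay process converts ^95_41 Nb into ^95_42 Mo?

ΔA = 95 − 95 = 0; ΔZ = 42 − 41 = +1.
A is unchanged and Z rises by 1 — a neutron has become a proton (β⁻ decay).

beta-minus decay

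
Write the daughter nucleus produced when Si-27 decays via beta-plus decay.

Beta-plus decay: mass number changes by +0, atomic number by -1.
A: 27 = 27; Z: 14 − 1 = 13.
Z = 13 is aluminium, so the daughter is Al-27.

Al-27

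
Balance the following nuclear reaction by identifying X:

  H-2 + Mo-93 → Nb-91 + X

Conserve mass number: 2 + 93 = 91 + A, so A = 4.
Conserve atomic number: 1 + 42 = 41 + Z, so Z = 2.
A = 4 and Z = 2 is He-4 — an alpha particle.

alpha particle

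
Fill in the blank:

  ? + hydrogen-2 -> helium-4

deuteron

Conserve mass number: A + 2 = 4, so A = 2.
Conserve atomic number: Z + 1 = 2, so Z = 1.
A = 2 and Z = 1 is hydrogen-2 — a deuteron.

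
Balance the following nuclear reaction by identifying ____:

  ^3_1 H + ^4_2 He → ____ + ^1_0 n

Conserve mass number: 3 + 4 = A + 1, so A = 6.
Conserve atomic number: 1 + 2 = Z + 0, so Z = 3.
Z = 3 is lithium, so the species is ^6_3 Li.

Li-6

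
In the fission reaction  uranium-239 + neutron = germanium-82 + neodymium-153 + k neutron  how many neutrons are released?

5

Conserve mass number: 240 = 82 + 153 + k, so k = 240 − 235 = 5.
Check atomic number: 92 = 32 + 60 + 0 = 92. ✓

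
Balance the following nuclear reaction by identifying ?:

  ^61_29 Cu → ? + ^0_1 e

Conserve mass number: 61 = A + 0, so A = 61.
Conserve atomic number: 29 = Z + 1, so Z = 28.
Z = 28 is nickel, so the species is ^61_28 Ni.

Ni-61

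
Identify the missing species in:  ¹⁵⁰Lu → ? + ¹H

Conserve mass number: 150 = A + 1, so A = 149.
Conserve atomic number: 71 = Z + 1, so Z = 70.
Z = 70 is ytterbium, so the species is ¹⁴⁹Yb.

Yb-149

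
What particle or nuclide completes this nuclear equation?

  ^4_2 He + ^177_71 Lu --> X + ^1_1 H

Conserve mass number: 4 + 177 = A + 1, so A = 180.
Conserve atomic number: 2 + 71 = Z + 1, so Z = 72.
Z = 72 is hafnium, so the species is ^180_72 Hf.

Hf-180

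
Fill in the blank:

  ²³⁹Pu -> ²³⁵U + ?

alpha particle

Conserve mass number: 239 = 235 + A, so A = 4.
Conserve atomic number: 94 = 92 + Z, so Z = 2.
A = 4 and Z = 2 is ⁴He — an alpha particle.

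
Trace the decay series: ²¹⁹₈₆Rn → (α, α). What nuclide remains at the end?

Start: (A, Z) = (219, 86).
After α: (215, 84).
After α: (211, 82).
Z = 82 is lead.

Pb-211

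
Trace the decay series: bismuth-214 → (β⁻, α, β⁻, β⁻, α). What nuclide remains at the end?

Start: (A, Z) = (214, 83).
After β⁻: (214, 84).
After α: (210, 82).
After β⁻: (210, 83).
After β⁻: (210, 84).
After α: (206, 82).
Z = 82 is lead.

Pb-206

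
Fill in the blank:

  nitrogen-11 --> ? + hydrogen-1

C-10

Conserve mass number: 11 = A + 1, so A = 10.
Conserve atomic number: 7 = Z + 1, so Z = 6.
Z = 6 is carbon, so the species is carbon-10.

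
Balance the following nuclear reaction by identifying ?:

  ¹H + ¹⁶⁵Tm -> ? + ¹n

Conserve mass number: 1 + 165 = A + 1, so A = 165.
Conserve atomic number: 1 + 69 = Z + 0, so Z = 70.
Z = 70 is ytterbium, so the species is ¹⁶⁵Yb.

Yb-165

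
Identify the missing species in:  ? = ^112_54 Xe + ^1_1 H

Cs-113

Conserve mass number: A = 112 + 1, so A = 113.
Conserve atomic number: Z = 54 + 1, so Z = 55.
Z = 55 is caesium, so the species is ^113_55 Cs.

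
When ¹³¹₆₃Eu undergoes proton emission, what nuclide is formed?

Proton emission: mass number changes by -1, atomic number by -1.
A: 131 − 1 = 130; Z: 63 − 1 = 62.
Z = 62 is samarium, so the daughter is ¹³⁰₆₂Sm.

Sm-130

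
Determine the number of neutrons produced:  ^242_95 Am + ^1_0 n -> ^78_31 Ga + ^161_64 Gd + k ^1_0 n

4

Conserve mass number: 243 = 78 + 161 + k, so k = 243 − 239 = 4.
Check atomic number: 95 = 31 + 64 + 0 = 95. ✓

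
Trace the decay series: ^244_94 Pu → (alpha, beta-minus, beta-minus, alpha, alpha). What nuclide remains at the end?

Th-232

Start: (A, Z) = (244, 94).
After α: (240, 92).
After β⁻: (240, 93).
After β⁻: (240, 94).
After α: (236, 92).
After α: (232, 90).
Z = 90 is thorium.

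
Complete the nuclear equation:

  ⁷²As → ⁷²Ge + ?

positron

Conserve mass number: 72 = 72 + A, so A = 0.
Conserve atomic number: 33 = 32 + Z, so Z = 1.
A = 0 and Z = 1 is e⁺ — a positron.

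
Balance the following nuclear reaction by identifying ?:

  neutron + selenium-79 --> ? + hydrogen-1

Conserve mass number: 1 + 79 = A + 1, so A = 79.
Conserve atomic number: 0 + 34 = Z + 1, so Z = 33.
Z = 33 is arsenic, so the species is arsenic-79.

As-79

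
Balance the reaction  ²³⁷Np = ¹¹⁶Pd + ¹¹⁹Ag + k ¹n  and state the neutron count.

Conserve mass number: 237 = 116 + 119 + k, so k = 237 − 235 = 2.
Check atomic number: 93 = 46 + 47 + 0 = 93. ✓

2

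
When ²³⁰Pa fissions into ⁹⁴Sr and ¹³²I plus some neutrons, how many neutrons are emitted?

Conserve mass number: 230 = 94 + 132 + k, so k = 230 − 226 = 4.
Check atomic number: 91 = 38 + 53 + 0 = 91. ✓

4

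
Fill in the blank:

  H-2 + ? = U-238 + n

Conserve mass number: 2 + A = 238 + 1, so A = 237.
Conserve atomic number: 1 + Z = 92 + 0, so Z = 91.
Z = 91 is protactinium, so the species is Pa-237.

Pa-237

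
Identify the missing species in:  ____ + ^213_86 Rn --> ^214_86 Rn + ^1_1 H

deuteron

Conserve mass number: A + 213 = 214 + 1, so A = 2.
Conserve atomic number: Z + 86 = 86 + 1, so Z = 1.
A = 2 and Z = 1 is ^2_1 H — a deuteron.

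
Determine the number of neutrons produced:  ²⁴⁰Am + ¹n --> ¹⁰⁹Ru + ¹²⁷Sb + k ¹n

5

Conserve mass number: 241 = 109 + 127 + k, so k = 241 − 236 = 5.
Check atomic number: 95 = 44 + 51 + 0 = 95. ✓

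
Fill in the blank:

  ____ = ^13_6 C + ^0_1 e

Conserve mass number: A = 13 + 0, so A = 13.
Conserve atomic number: Z = 6 + 1, so Z = 7.
Z = 7 is nitrogen, so the species is ^13_7 N.

N-13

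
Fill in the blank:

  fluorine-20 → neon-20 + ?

Conserve mass number: 20 = 20 + A, so A = 0.
Conserve atomic number: 9 = 10 + Z, so Z = -1.
A = 0 and Z = -1 is e⁻ — a beta-minus particle.

beta-minus particle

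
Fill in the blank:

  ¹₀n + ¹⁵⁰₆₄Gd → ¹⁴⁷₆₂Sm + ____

Conserve mass number: 1 + 150 = 147 + A, so A = 4.
Conserve atomic number: 0 + 64 = 62 + Z, so Z = 2.
A = 4 and Z = 2 is ⁴₂He — an alpha particle.

alpha particle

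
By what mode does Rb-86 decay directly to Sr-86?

ΔA = 86 − 86 = 0; ΔZ = 38 − 37 = +1.
A is unchanged and Z rises by 1 — a neutron has become a proton (β⁻ decay).

beta-minus decay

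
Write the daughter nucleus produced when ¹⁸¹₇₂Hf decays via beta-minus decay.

Beta-minus decay: mass number changes by +0, atomic number by +1.
A: 181 = 181; Z: 72 + 1 = 73.
Z = 73 is tantalum, so the daughter is ¹⁸¹₇₃Ta.

Ta-181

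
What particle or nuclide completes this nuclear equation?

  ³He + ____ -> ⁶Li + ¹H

alpha particle

Conserve mass number: 3 + A = 6 + 1, so A = 4.
Conserve atomic number: 2 + Z = 3 + 1, so Z = 2.
A = 4 and Z = 2 is ⁴He — an alpha particle.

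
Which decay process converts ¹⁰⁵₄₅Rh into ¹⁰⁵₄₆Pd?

ΔA = 105 − 105 = 0; ΔZ = 46 − 45 = +1.
A is unchanged and Z rises by 1 — a neutron has become a proton (β⁻ decay).

beta-minus decay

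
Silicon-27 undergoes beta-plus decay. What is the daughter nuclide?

Al-27

Beta-plus decay: mass number changes by +0, atomic number by -1.
A: 27 = 27; Z: 14 − 1 = 13.
Z = 13 is aluminium, so the daughter is aluminium-27.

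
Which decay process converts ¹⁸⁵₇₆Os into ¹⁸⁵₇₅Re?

beta-plus decay or electron capture

ΔA = 185 − 185 = 0; ΔZ = 75 − 76 = -1.
A is unchanged and Z drops by 1 — a proton has become a neutron (β⁺ emission or electron capture).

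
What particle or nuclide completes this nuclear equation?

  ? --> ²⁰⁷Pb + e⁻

Conserve mass number: A = 207 + 0, so A = 207.
Conserve atomic number: Z = 82 − 1, so Z = 81.
Z = 81 is thallium, so the species is ²⁰⁷Tl.

Tl-207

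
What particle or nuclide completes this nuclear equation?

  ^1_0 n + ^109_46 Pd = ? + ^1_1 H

Rh-109

Conserve mass number: 1 + 109 = A + 1, so A = 109.
Conserve atomic number: 0 + 46 = Z + 1, so Z = 45.
Z = 45 is rhodium, so the species is ^109_45 Rh.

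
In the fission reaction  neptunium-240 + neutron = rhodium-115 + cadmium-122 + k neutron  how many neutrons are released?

4

Conserve mass number: 241 = 115 + 122 + k, so k = 241 − 237 = 4.
Check atomic number: 93 = 45 + 48 + 0 = 93. ✓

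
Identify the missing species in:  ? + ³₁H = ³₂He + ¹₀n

Conserve mass number: A + 3 = 3 + 1, so A = 1.
Conserve atomic number: Z + 1 = 2 + 0, so Z = 1.
A = 1 and Z = 1 is ¹₁H — a proton.

proton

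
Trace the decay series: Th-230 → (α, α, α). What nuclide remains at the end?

Po-218

Start: (A, Z) = (230, 90).
After α: (226, 88).
After α: (222, 86).
After α: (218, 84).
Z = 84 is polonium.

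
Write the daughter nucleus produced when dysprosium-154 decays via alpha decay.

Gd-150

Alpha decay: mass number changes by -4, atomic number by -2.
A: 154 − 4 = 150; Z: 66 − 2 = 64.
Z = 64 is gadolinium, so the daughter is gadolinium-150.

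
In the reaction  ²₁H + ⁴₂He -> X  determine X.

Conserve mass number: 2 + 4 = A, so A = 6.
Conserve atomic number: 1 + 2 = Z, so Z = 3.
Z = 3 is lithium, so the species is ⁶₃Li.

Li-6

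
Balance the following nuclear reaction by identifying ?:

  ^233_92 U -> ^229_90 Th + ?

Conserve mass number: 233 = 229 + A, so A = 4.
Conserve atomic number: 92 = 90 + Z, so Z = 2.
A = 4 and Z = 2 is ^4_2 He — an alpha particle.

alpha particle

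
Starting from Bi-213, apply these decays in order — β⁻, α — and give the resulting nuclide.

Pb-209

Start: (A, Z) = (213, 83).
After β⁻: (213, 84).
After α: (209, 82).
Z = 82 is lead.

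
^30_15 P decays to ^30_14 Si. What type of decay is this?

beta-plus decay or electron capture

ΔA = 30 − 30 = 0; ΔZ = 14 − 15 = -1.
A is unchanged and Z drops by 1 — a proton has become a neutron (β⁺ emission or electron capture).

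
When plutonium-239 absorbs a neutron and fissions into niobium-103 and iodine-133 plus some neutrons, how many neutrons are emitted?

4

Conserve mass number: 240 = 103 + 133 + k, so k = 240 − 236 = 4.
Check atomic number: 94 = 41 + 53 + 0 = 94. ✓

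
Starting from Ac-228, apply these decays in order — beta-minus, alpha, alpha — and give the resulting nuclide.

Rn-220

Start: (A, Z) = (228, 89).
After β⁻: (228, 90).
After α: (224, 88).
After α: (220, 86).
Z = 86 is radon.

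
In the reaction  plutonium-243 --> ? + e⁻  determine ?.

Conserve mass number: 243 = A + 0, so A = 243.
Conserve atomic number: 94 = Z − 1, so Z = 95.
Z = 95 is americium, so the species is americium-243.

Am-243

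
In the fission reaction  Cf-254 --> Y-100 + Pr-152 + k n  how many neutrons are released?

2

Conserve mass number: 254 = 100 + 152 + k, so k = 254 − 252 = 2.
Check atomic number: 98 = 39 + 59 + 0 = 98. ✓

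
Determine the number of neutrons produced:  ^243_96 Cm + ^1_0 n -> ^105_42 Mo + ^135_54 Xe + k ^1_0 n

Conserve mass number: 244 = 105 + 135 + k, so k = 244 − 240 = 4.
Check atomic number: 96 = 42 + 54 + 0 = 96. ✓

4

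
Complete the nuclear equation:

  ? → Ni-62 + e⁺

Cu-62

Conserve mass number: A = 62 + 0, so A = 62.
Conserve atomic number: Z = 28 + 1, so Z = 29.
Z = 29 is copper, so the species is Cu-62.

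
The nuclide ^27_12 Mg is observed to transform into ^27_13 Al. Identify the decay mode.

beta-minus decay

ΔA = 27 − 27 = 0; ΔZ = 13 − 12 = +1.
A is unchanged and Z rises by 1 — a neutron has become a proton (β⁻ decay).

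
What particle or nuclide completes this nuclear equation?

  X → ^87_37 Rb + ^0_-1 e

Conserve mass number: A = 87 + 0, so A = 87.
Conserve atomic number: Z = 37 − 1, so Z = 36.
Z = 36 is krypton, so the species is ^87_36 Kr.

Kr-87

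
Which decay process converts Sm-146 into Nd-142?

ΔA = 142 − 146 = -4; ΔZ = 60 − 62 = -2.
A drops by 4 and Z drops by 2 — the signature of alpha emission.

alpha decay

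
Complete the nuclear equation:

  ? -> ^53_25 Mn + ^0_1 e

Conserve mass number: A = 53 + 0, so A = 53.
Conserve atomic number: Z = 25 + 1, so Z = 26.
Z = 26 is iron, so the species is ^53_26 Fe.

Fe-53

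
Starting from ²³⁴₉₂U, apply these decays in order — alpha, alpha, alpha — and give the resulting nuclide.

Rn-222

Start: (A, Z) = (234, 92).
After α: (230, 90).
After α: (226, 88).
After α: (222, 86).
Z = 86 is radon.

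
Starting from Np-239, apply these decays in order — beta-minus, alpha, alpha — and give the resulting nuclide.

Th-231

Start: (A, Z) = (239, 93).
After β⁻: (239, 94).
After α: (235, 92).
After α: (231, 90).
Z = 90 is thorium.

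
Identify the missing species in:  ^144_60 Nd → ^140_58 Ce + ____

Conserve mass number: 144 = 140 + A, so A = 4.
Conserve atomic number: 60 = 58 + Z, so Z = 2.
A = 4 and Z = 2 is ^4_2 He — an alpha particle.

alpha particle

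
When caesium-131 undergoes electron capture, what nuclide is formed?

Xe-131

Electron capture: mass number changes by +0, atomic number by -1.
A: 131 = 131; Z: 55 − 1 = 54.
Z = 54 is xenon, so the daughter is xenon-131.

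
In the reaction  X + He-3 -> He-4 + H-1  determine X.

Conserve mass number: A + 3 = 4 + 1, so A = 2.
Conserve atomic number: Z + 2 = 2 + 1, so Z = 1.
A = 2 and Z = 1 is H-2 — a deuteron.

deuteron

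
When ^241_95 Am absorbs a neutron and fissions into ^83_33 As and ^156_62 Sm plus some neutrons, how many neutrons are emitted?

3

Conserve mass number: 242 = 83 + 156 + k, so k = 242 − 239 = 3.
Check atomic number: 95 = 33 + 62 + 0 = 95. ✓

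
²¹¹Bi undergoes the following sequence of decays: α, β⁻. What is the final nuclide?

Start: (A, Z) = (211, 83).
After α: (207, 81).
After β⁻: (207, 82).
Z = 82 is lead.

Pb-207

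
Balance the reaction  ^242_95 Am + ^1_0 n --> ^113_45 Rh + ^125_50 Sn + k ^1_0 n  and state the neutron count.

5

Conserve mass number: 243 = 113 + 125 + k, so k = 243 − 238 = 5.
Check atomic number: 95 = 45 + 50 + 0 = 95. ✓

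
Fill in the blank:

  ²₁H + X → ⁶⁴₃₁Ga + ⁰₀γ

Conserve mass number: 2 + A = 64 + 0, so A = 62.
Conserve atomic number: 1 + Z = 31 + 0, so Z = 30.
Z = 30 is zinc, so the species is ⁶²₃₀Zn.

Zn-62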